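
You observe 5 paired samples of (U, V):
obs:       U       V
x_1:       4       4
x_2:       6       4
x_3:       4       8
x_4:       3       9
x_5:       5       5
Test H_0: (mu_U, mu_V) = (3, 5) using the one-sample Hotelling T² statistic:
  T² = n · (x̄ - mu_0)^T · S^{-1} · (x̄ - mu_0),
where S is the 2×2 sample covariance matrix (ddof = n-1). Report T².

Step 1 — sample mean vector:
  mean(U) = (4 + 6 + 4 + 3 + 5) / 5 = 22/5 = 4.4
  mean(V) = (4 + 4 + 8 + 9 + 5) / 5 = 30/5 = 6
  x̄ = (4.4, 6),  deviation x̄ - mu_0 = (4.4, 6) - (3, 5) = (1.4, 1).

Step 2 — sample covariance matrix, S[i,j] = (1/(n-1)) · Σ_k (x_{k,i} - mean_i) · (x_{k,j} - mean_j), divisor n-1 = 4:
  S[U,U] = ((-0.4)·(-0.4) + (1.6)·(1.6) + (-0.4)·(-0.4) + (-1.4)·(-1.4) + (0.6)·(0.6)) / 4 = 5.2/4 = 1.3
  S[U,V] = ((-0.4)·(-2) + (1.6)·(-2) + (-0.4)·(2) + (-1.4)·(3) + (0.6)·(-1)) / 4 = -8/4 = -2
  S[V,V] = ((-2)·(-2) + (-2)·(-2) + (2)·(2) + (3)·(3) + (-1)·(-1)) / 4 = 22/4 = 5.5
  S = [[1.3, -2],
 [-2, 5.5]].

Step 3 — invert S. det(S) = 1.3·5.5 - (-2)² = 3.15.
  S^{-1} = (1/det) · [[d, -b], [-b, a]] = [[1.746, 0.6349],
 [0.6349, 0.4127]].

Step 4 — quadratic form (x̄ - mu_0)^T · S^{-1} · (x̄ - mu_0):
  S^{-1} · (x̄ - mu_0) = (3.0794, 1.3016),
  (x̄ - mu_0)^T · [...] = (1.4)·(3.0794) + (1)·(1.3016) = 5.6127.

Step 5 — scale by n: T² = 5 · 5.6127 = 28.0635.

T² ≈ 28.0635


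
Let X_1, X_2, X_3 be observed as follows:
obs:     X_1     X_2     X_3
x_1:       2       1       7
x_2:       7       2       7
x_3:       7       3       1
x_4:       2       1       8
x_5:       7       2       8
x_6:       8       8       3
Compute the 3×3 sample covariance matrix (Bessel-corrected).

Step 1 — column means:
  mean(X_1) = (2 + 7 + 7 + 2 + 7 + 8) / 6 = 33/6 = 5.5
  mean(X_2) = (1 + 2 + 3 + 1 + 2 + 8) / 6 = 17/6 = 2.8333
  mean(X_3) = (7 + 7 + 1 + 8 + 8 + 3) / 6 = 34/6 = 5.6667

Step 2 — sample covariance S[i,j] = (1/(n-1)) · Σ_k (x_{k,i} - mean_i) · (x_{k,j} - mean_j), with n-1 = 5.
  S[X_1,X_1] = ((-3.5)·(-3.5) + (1.5)·(1.5) + (1.5)·(1.5) + (-3.5)·(-3.5) + (1.5)·(1.5) + (2.5)·(2.5)) / 5 = 37.5/5 = 7.5
  S[X_1,X_2] = ((-3.5)·(-1.8333) + (1.5)·(-0.8333) + (1.5)·(0.1667) + (-3.5)·(-1.8333) + (1.5)·(-0.8333) + (2.5)·(5.1667)) / 5 = 23.5/5 = 4.7
  S[X_1,X_3] = ((-3.5)·(1.3333) + (1.5)·(1.3333) + (1.5)·(-4.6667) + (-3.5)·(2.3333) + (1.5)·(2.3333) + (2.5)·(-2.6667)) / 5 = -21/5 = -4.2
  S[X_2,X_2] = ((-1.8333)·(-1.8333) + (-0.8333)·(-0.8333) + (0.1667)·(0.1667) + (-1.8333)·(-1.8333) + (-0.8333)·(-0.8333) + (5.1667)·(5.1667)) / 5 = 34.8333/5 = 6.9667
  S[X_2,X_3] = ((-1.8333)·(1.3333) + (-0.8333)·(1.3333) + (0.1667)·(-4.6667) + (-1.8333)·(2.3333) + (-0.8333)·(2.3333) + (5.1667)·(-2.6667)) / 5 = -24.3333/5 = -4.8667
  S[X_3,X_3] = ((1.3333)·(1.3333) + (1.3333)·(1.3333) + (-4.6667)·(-4.6667) + (2.3333)·(2.3333) + (2.3333)·(2.3333) + (-2.6667)·(-2.6667)) / 5 = 43.3333/5 = 8.6667

S is symmetric (S[j,i] = S[i,j]). Assembling:

S = [[7.5, 4.7, -4.2],
 [4.7, 6.9667, -4.8667],
 [-4.2, -4.8667, 8.6667]]


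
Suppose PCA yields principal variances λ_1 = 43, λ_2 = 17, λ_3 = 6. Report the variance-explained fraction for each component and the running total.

Step 1 — total variance = trace(Sigma) = Σ λ_i = 43 + 17 + 6 = 66.

Step 2 — fraction explained by component i = λ_i / Σ λ:
  PC1: 43/66 = 0.6515
  PC2: 17/66 = 0.2576
  PC3: 6/66 = 0.0909

Step 3 — cumulative fraction after k components = (λ_1 + ... + λ_k) / Σ λ:
  k = 1: 43/66 = 0.6515
  k = 2: (43 + 17)/66 = 60/66 = 0.9091
  k = 3: (43 + 17 + 6)/66 = 66/66 = 1

Summary (fraction, with percent):

explained: PC1 0.6515 (65.15%), PC2 0.2576 (25.76%), PC3 0.0909 (9.09%);  cumulative: 0.6515, 0.9091, 1


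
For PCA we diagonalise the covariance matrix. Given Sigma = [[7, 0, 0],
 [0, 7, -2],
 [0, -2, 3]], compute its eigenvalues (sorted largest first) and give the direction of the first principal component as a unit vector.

Step 1 — characteristic polynomial p(λ) = det(λI - Sigma) = λ³ - tr·λ² + c_1·λ - det, where tr = trace, c_1 = sum of the principal 2×2 minors, det = det(Sigma):
  tr = 7 + 7 + 3 = 17,
  c_1 = (7·7 - (0)²) + (7·3 - (0)²) + (7·3 - (-2)²) = 49 + 21 + 17 = 87,
  det = 7·(7·3 - (-2)²) - (0)·((0)·3 - (-2)·(0)) + (0)·((0)·(-2) - 7·(0)) = 7·(17) - (0)·(0) + (0)·(0) = 119.
  So p(λ) = λ³ - 17λ² + 87λ - 119.
Step 2 — look for an integer root (rational root theorem: any rational root is an integer divisor of 119). Testing λ = 7:
  p(7) = 343 - 833 + 609 - 119 = 0  ✓
  Dividing out (λ - 7): p(λ) = (λ - 7)(λ² - 10λ + 17).
Step 3 — remaining eigenvalues from the quadratic λ² - 10λ + 17 = 0:
  Δ = 10² - 4·17 = 100 - 68 = 32,  λ = (10 ± √32)/2 = (10 ± 5.6569)/2 ≈ 7.8284 or 2.1716.
  Sorted: λ_1 = 7.8284,  λ_2 = 7,  λ_3 = 2.1716  (check: sum = 17 = tr ✓).

Step 4 — unit eigenvector for λ_1 ≈ 7.8284: v spans the null space of (Sigma - λ_1 I), whose rows are
  r_1 = (-0.8284, 0, 0),  r_2 = (0, -0.8284, -2),  r_3 = (0, -2, -4.8284).
  v is orthogonal to every row, so take v ∝ r_1 × r_2 = ((0)·(-2) - (0)·(-0.8284), (0)·(0) - (-0.8284)·(-2), (-0.8284)·(-0.8284) - (0)·(0)) ≈ (0, -1.6569, 0.6863).
  Rescale (multiply by -1 so the first nonzero entry is positive): u = (0, 1.6569, -0.6863).
  ||u|| = √((0)² + (1.6569)² + (-0.6863)²) = √(3.2162) ≈ 1.7934,  v_1 = u/||u|| ≈ (0, 0.9239, -0.3827) (||v_1|| = 1).

λ_1 = 7.8284,  λ_2 = 7,  λ_3 = 2.1716;  v_1 ≈ (0, 0.9239, -0.3827)


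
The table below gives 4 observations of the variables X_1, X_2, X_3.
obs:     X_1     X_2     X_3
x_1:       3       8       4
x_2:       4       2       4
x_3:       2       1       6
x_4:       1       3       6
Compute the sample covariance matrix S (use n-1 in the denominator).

Step 1 — column means:
  mean(X_1) = (3 + 4 + 2 + 1) / 4 = 10/4 = 2.5
  mean(X_2) = (8 + 2 + 1 + 3) / 4 = 14/4 = 3.5
  mean(X_3) = (4 + 4 + 6 + 6) / 4 = 20/4 = 5

Step 2 — sample covariance S[i,j] = (1/(n-1)) · Σ_k (x_{k,i} - mean_i) · (x_{k,j} - mean_j), with n-1 = 3.
  S[X_1,X_1] = ((0.5)·(0.5) + (1.5)·(1.5) + (-0.5)·(-0.5) + (-1.5)·(-1.5)) / 3 = 5/3 = 1.6667
  S[X_1,X_2] = ((0.5)·(4.5) + (1.5)·(-1.5) + (-0.5)·(-2.5) + (-1.5)·(-0.5)) / 3 = 2/3 = 0.6667
  S[X_1,X_3] = ((0.5)·(-1) + (1.5)·(-1) + (-0.5)·(1) + (-1.5)·(1)) / 3 = -4/3 = -1.3333
  S[X_2,X_2] = ((4.5)·(4.5) + (-1.5)·(-1.5) + (-2.5)·(-2.5) + (-0.5)·(-0.5)) / 3 = 29/3 = 9.6667
  S[X_2,X_3] = ((4.5)·(-1) + (-1.5)·(-1) + (-2.5)·(1) + (-0.5)·(1)) / 3 = -6/3 = -2
  S[X_3,X_3] = ((-1)·(-1) + (-1)·(-1) + (1)·(1) + (1)·(1)) / 3 = 4/3 = 1.3333

S is symmetric (S[j,i] = S[i,j]). Assembling:

S = [[1.6667, 0.6667, -1.3333],
 [0.6667, 9.6667, -2],
 [-1.3333, -2, 1.3333]]


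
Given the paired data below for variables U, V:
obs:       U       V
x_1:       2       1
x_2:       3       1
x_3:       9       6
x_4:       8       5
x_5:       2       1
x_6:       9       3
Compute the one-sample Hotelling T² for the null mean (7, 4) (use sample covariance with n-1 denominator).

Step 1 — sample mean vector:
  mean(U) = (2 + 3 + 9 + 8 + 2 + 9) / 6 = 33/6 = 5.5
  mean(V) = (1 + 1 + 6 + 5 + 1 + 3) / 6 = 17/6 = 2.8333
  x̄ = (5.5, 2.8333),  deviation x̄ - mu_0 = (5.5, 2.8333) - (7, 4) = (-1.5, -1.1667).

Step 2 — sample covariance matrix, S[i,j] = (1/(n-1)) · Σ_k (x_{k,i} - mean_i) · (x_{k,j} - mean_j), divisor n-1 = 5:
  S[U,U] = ((-3.5)·(-3.5) + (-2.5)·(-2.5) + (3.5)·(3.5) + (2.5)·(2.5) + (-3.5)·(-3.5) + (3.5)·(3.5)) / 5 = 61.5/5 = 12.3
  S[U,V] = ((-3.5)·(-1.8333) + (-2.5)·(-1.8333) + (3.5)·(3.1667) + (2.5)·(2.1667) + (-3.5)·(-1.8333) + (3.5)·(0.1667)) / 5 = 34.5/5 = 6.9
  S[V,V] = ((-1.8333)·(-1.8333) + (-1.8333)·(-1.8333) + (3.1667)·(3.1667) + (2.1667)·(2.1667) + (-1.8333)·(-1.8333) + (0.1667)·(0.1667)) / 5 = 24.8333/5 = 4.9667
  S = [[12.3, 6.9],
 [6.9, 4.9667]].

Step 3 — invert S. det(S) = 12.3·4.9667 - (6.9)² = 13.48.
  S^{-1} = (1/det) · [[d, -b], [-b, a]] = [[0.3684, -0.5119],
 [-0.5119, 0.9125]].

Step 4 — quadratic form (x̄ - mu_0)^T · S^{-1} · (x̄ - mu_0):
  S^{-1} · (x̄ - mu_0) = (0.0445, -0.2967),
  (x̄ - mu_0)^T · [...] = (-1.5)·(0.0445) + (-1.1667)·(-0.2967) = 0.2794.

Step 5 — scale by n: T² = 6 · 0.2794 = 1.6766.

T² ≈ 1.6766


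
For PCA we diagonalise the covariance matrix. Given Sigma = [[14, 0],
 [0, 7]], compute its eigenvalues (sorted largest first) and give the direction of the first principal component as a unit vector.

Step 1 — characteristic polynomial of 2×2 Sigma:
  det(Sigma - λI) = λ² - trace · λ + det = 0.
  trace = 14 + 7 = 21, det = 14·7 - (0)² = 98.
Step 2 — discriminant:
  Δ = trace² - 4·det = 441 - 392 = 49.
Step 3 — eigenvalues:
  λ = (trace ± √Δ)/2 = (21 ± 7)/2,
  λ_1 = 14,  λ_2 = 7.

Step 4 — unit eigenvector for λ_1: Sigma is diagonal, so its eigenvectors are the coordinate axes. λ_1 = 14 is the diagonal entry on the first coordinate axis, hence
  v_1 = (1, 0) (||v_1|| = 1).

λ_1 = 14,  λ_2 = 7;  v_1 ≈ (1, 0)


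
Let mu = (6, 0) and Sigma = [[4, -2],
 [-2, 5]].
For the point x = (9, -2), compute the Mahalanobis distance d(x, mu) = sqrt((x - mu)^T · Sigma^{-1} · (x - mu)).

Step 1 — centre the observation: (x - mu) = (3, -2).

Step 2 — invert Sigma. det(Sigma) = 4·5 - (-2)² = 16.
  Sigma^{-1} = (1/det) · [[d, -b], [-b, a]] = [[0.3125, 0.125],
 [0.125, 0.25]].

Step 3 — form the quadratic (x - mu)^T · Sigma^{-1} · (x - mu):
  Sigma^{-1} · (x - mu) = (0.6875, -0.125).
  (x - mu)^T · [Sigma^{-1} · (x - mu)] = (3)·(0.6875) + (-2)·(-0.125) = 2.3125.

Step 4 — take square root: d = √(2.3125) ≈ 1.5207.

d(x, mu) = √(2.3125) ≈ 1.5207


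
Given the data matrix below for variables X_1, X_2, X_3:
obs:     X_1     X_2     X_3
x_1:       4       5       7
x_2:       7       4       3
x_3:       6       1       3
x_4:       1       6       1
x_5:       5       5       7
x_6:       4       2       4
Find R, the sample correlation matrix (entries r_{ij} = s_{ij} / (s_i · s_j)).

Step 1 — column means:
  mean(X_1) = (4 + 7 + 6 + 1 + 5 + 4) / 6 = 27/6 = 4.5
  mean(X_2) = (5 + 4 + 1 + 6 + 5 + 2) / 6 = 23/6 = 3.8333
  mean(X_3) = (7 + 3 + 3 + 1 + 7 + 4) / 6 = 25/6 = 4.1667

Step 2 — sample variances and covariances s[i,j] = (1/(n-1)) · Σ_k (x_{k,i} - mean_i) · (x_{k,j} - mean_j), with n-1 = 5:
  s[X_1,X_1] = ((-0.5)·(-0.5) + (2.5)·(2.5) + (1.5)·(1.5) + (-3.5)·(-3.5) + (0.5)·(0.5) + (-0.5)·(-0.5)) / 5 = 21.5/5 = 4.3
  s[X_1,X_2] = ((-0.5)·(1.1667) + (2.5)·(0.1667) + (1.5)·(-2.8333) + (-3.5)·(2.1667) + (0.5)·(1.1667) + (-0.5)·(-1.8333)) / 5 = -10.5/5 = -2.1
  s[X_1,X_3] = ((-0.5)·(2.8333) + (2.5)·(-1.1667) + (1.5)·(-1.1667) + (-3.5)·(-3.1667) + (0.5)·(2.8333) + (-0.5)·(-0.1667)) / 5 = 6.5/5 = 1.3
  s[X_2,X_2] = ((1.1667)·(1.1667) + (0.1667)·(0.1667) + (-2.8333)·(-2.8333) + (2.1667)·(2.1667) + (1.1667)·(1.1667) + (-1.8333)·(-1.8333)) / 5 = 18.8333/5 = 3.7667
  s[X_2,X_3] = ((1.1667)·(2.8333) + (0.1667)·(-1.1667) + (-2.8333)·(-1.1667) + (2.1667)·(-3.1667) + (1.1667)·(2.8333) + (-1.8333)·(-0.1667)) / 5 = 3.1667/5 = 0.6333
  s[X_3,X_3] = ((2.8333)·(2.8333) + (-1.1667)·(-1.1667) + (-1.1667)·(-1.1667) + (-3.1667)·(-3.1667) + (2.8333)·(2.8333) + (-0.1667)·(-0.1667)) / 5 = 28.8333/5 = 5.7667
  Sample standard deviations s_i = √(s[i,i]):
  s(X_1) = √(4.3) = 2.0736
  s(X_2) = √(3.7667) = 1.9408
  s(X_3) = √(5.7667) = 2.4014

Step 3 — r_{ij} = s_{ij} / (s_i · s_j):
  r[X_1,X_1] = 1 (diagonal).
  r[X_1,X_2] = -2.1 / (2.0736 · 1.9408) = -2.1 / 4.0245 = -0.5218
  r[X_1,X_3] = 1.3 / (2.0736 · 2.4014) = 1.3 / 4.9796 = 0.2611
  r[X_2,X_2] = 1 (diagonal).
  r[X_2,X_3] = 0.6333 / (1.9408 · 2.4014) = 0.6333 / 4.6606 = 0.1359
  r[X_3,X_3] = 1 (diagonal).

R is symmetric with unit diagonal. Assembling:

R = [[1, -0.5218, 0.2611],
 [-0.5218, 1, 0.1359],
 [0.2611, 0.1359, 1]]


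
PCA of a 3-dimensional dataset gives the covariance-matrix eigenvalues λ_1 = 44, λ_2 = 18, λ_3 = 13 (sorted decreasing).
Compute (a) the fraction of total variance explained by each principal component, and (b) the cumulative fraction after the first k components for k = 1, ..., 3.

Step 1 — total variance = trace(Sigma) = Σ λ_i = 44 + 18 + 13 = 75.

Step 2 — fraction explained by component i = λ_i / Σ λ:
  PC1: 44/75 = 0.5867
  PC2: 18/75 = 0.24
  PC3: 13/75 = 0.1733

Step 3 — cumulative fraction after k components = (λ_1 + ... + λ_k) / Σ λ:
  k = 1: 44/75 = 0.5867
  k = 2: (44 + 18)/75 = 62/75 = 0.8267
  k = 3: (44 + 18 + 13)/75 = 75/75 = 1

Summary (fraction, with percent):

explained: PC1 0.5867 (58.67%), PC2 0.24 (24%), PC3 0.1733 (17.33%);  cumulative: 0.5867, 0.8267, 1


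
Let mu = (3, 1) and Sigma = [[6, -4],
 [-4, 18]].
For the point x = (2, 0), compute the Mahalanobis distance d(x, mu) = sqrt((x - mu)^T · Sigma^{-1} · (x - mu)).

Step 1 — centre the observation: (x - mu) = (-1, -1).

Step 2 — invert Sigma. det(Sigma) = 6·18 - (-4)² = 92.
  Sigma^{-1} = (1/det) · [[d, -b], [-b, a]] = [[0.1957, 0.0435],
 [0.0435, 0.0652]].

Step 3 — form the quadratic (x - mu)^T · Sigma^{-1} · (x - mu):
  Sigma^{-1} · (x - mu) = (-0.2391, -0.1087).
  (x - mu)^T · [Sigma^{-1} · (x - mu)] = (-1)·(-0.2391) + (-1)·(-0.1087) = 0.3478.

Step 4 — take square root: d = √(0.3478) ≈ 0.5898.

d(x, mu) = √(0.3478) ≈ 0.5898


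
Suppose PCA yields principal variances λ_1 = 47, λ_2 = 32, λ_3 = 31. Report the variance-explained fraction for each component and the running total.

Step 1 — total variance = trace(Sigma) = Σ λ_i = 47 + 32 + 31 = 110.

Step 2 — fraction explained by component i = λ_i / Σ λ:
  PC1: 47/110 = 0.4273
  PC2: 32/110 = 0.2909
  PC3: 31/110 = 0.2818

Step 3 — cumulative fraction after k components = (λ_1 + ... + λ_k) / Σ λ:
  k = 1: 47/110 = 0.4273
  k = 2: (47 + 32)/110 = 79/110 = 0.7182
  k = 3: (47 + 32 + 31)/110 = 110/110 = 1

Summary (fraction, with percent):

explained: PC1 0.4273 (42.73%), PC2 0.2909 (29.09%), PC3 0.2818 (28.18%);  cumulative: 0.4273, 0.7182, 1


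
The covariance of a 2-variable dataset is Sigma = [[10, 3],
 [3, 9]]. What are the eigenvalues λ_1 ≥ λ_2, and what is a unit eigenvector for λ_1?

Step 1 — characteristic polynomial of 2×2 Sigma:
  det(Sigma - λI) = λ² - trace · λ + det = 0.
  trace = 10 + 9 = 19, det = 10·9 - (3)² = 81.
Step 2 — discriminant:
  Δ = trace² - 4·det = 361 - 324 = 37.
Step 3 — eigenvalues:
  λ = (trace ± √Δ)/2 = (19 ± 6.0828)/2,
  λ_1 = 12.5414,  λ_2 = 6.4586.

Step 4 — unit eigenvector for λ_1: solve (Sigma - λ_1 I)v = 0. First row:
  (10 - 12.5414)·v_x + (3)·v_y = 0, i.e. (-2.5414)·v_x + (3)·v_y = 0,
  so v ∝ (b, λ_1 - a) = (3, 2.5414) = u.
  ||u|| = √((3)² + (2.5414)²) = √(15.4586) ≈ 3.9317,
  v_1 = u/||u|| ≈ (0.763, 0.6464) (||v_1|| = 1).

λ_1 = 12.5414,  λ_2 = 6.4586;  v_1 ≈ (0.763, 0.6464)


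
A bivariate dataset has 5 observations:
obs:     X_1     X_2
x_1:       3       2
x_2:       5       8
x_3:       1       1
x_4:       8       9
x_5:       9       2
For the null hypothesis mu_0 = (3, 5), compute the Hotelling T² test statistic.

Step 1 — sample mean vector:
  mean(X_1) = (3 + 5 + 1 + 8 + 9) / 5 = 26/5 = 5.2
  mean(X_2) = (2 + 8 + 1 + 9 + 2) / 5 = 22/5 = 4.4
  x̄ = (5.2, 4.4),  deviation x̄ - mu_0 = (5.2, 4.4) - (3, 5) = (2.2, -0.6).

Step 2 — sample covariance matrix, S[i,j] = (1/(n-1)) · Σ_k (x_{k,i} - mean_i) · (x_{k,j} - mean_j), divisor n-1 = 4:
  S[X_1,X_1] = ((-2.2)·(-2.2) + (-0.2)·(-0.2) + (-4.2)·(-4.2) + (2.8)·(2.8) + (3.8)·(3.8)) / 4 = 44.8/4 = 11.2
  S[X_1,X_2] = ((-2.2)·(-2.4) + (-0.2)·(3.6) + (-4.2)·(-3.4) + (2.8)·(4.6) + (3.8)·(-2.4)) / 4 = 22.6/4 = 5.65
  S[X_2,X_2] = ((-2.4)·(-2.4) + (3.6)·(3.6) + (-3.4)·(-3.4) + (4.6)·(4.6) + (-2.4)·(-2.4)) / 4 = 57.2/4 = 14.3
  S = [[11.2, 5.65],
 [5.65, 14.3]].

Step 3 — invert S. det(S) = 11.2·14.3 - (5.65)² = 128.2375.
  S^{-1} = (1/det) · [[d, -b], [-b, a]] = [[0.1115, -0.0441],
 [-0.0441, 0.0873]].

Step 4 — quadratic form (x̄ - mu_0)^T · S^{-1} · (x̄ - mu_0):
  S^{-1} · (x̄ - mu_0) = (0.2718, -0.1493),
  (x̄ - mu_0)^T · [...] = (2.2)·(0.2718) + (-0.6)·(-0.1493) = 0.6875.

Step 5 — scale by n: T² = 5 · 0.6875 = 3.4374.

T² ≈ 3.4374


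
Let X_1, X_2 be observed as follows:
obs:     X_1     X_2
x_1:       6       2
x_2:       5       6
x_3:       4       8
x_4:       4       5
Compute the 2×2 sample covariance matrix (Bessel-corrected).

Step 1 — column means:
  mean(X_1) = (6 + 5 + 4 + 4) / 4 = 19/4 = 4.75
  mean(X_2) = (2 + 6 + 8 + 5) / 4 = 21/4 = 5.25

Step 2 — sample covariance S[i,j] = (1/(n-1)) · Σ_k (x_{k,i} - mean_i) · (x_{k,j} - mean_j), with n-1 = 3.
  S[X_1,X_1] = ((1.25)·(1.25) + (0.25)·(0.25) + (-0.75)·(-0.75) + (-0.75)·(-0.75)) / 3 = 2.75/3 = 0.9167
  S[X_1,X_2] = ((1.25)·(-3.25) + (0.25)·(0.75) + (-0.75)·(2.75) + (-0.75)·(-0.25)) / 3 = -5.75/3 = -1.9167
  S[X_2,X_2] = ((-3.25)·(-3.25) + (0.75)·(0.75) + (2.75)·(2.75) + (-0.25)·(-0.25)) / 3 = 18.75/3 = 6.25

S is symmetric (S[j,i] = S[i,j]). Assembling:

S = [[0.9167, -1.9167],
 [-1.9167, 6.25]]


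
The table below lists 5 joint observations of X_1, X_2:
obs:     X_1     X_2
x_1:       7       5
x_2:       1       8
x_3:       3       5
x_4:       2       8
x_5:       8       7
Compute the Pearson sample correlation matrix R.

Step 1 — column means:
  mean(X_1) = (7 + 1 + 3 + 2 + 8) / 5 = 21/5 = 4.2
  mean(X_2) = (5 + 8 + 5 + 8 + 7) / 5 = 33/5 = 6.6

Step 2 — sample variances and covariances s[i,j] = (1/(n-1)) · Σ_k (x_{k,i} - mean_i) · (x_{k,j} - mean_j), with n-1 = 4:
  s[X_1,X_1] = ((2.8)·(2.8) + (-3.2)·(-3.2) + (-1.2)·(-1.2) + (-2.2)·(-2.2) + (3.8)·(3.8)) / 4 = 38.8/4 = 9.7
  s[X_1,X_2] = ((2.8)·(-1.6) + (-3.2)·(1.4) + (-1.2)·(-1.6) + (-2.2)·(1.4) + (3.8)·(0.4)) / 4 = -8.6/4 = -2.15
  s[X_2,X_2] = ((-1.6)·(-1.6) + (1.4)·(1.4) + (-1.6)·(-1.6) + (1.4)·(1.4) + (0.4)·(0.4)) / 4 = 9.2/4 = 2.3
  Sample standard deviations s_i = √(s[i,i]):
  s(X_1) = √(9.7) = 3.1145
  s(X_2) = √(2.3) = 1.5166

Step 3 — r_{ij} = s_{ij} / (s_i · s_j):
  r[X_1,X_1] = 1 (diagonal).
  r[X_1,X_2] = -2.15 / (3.1145 · 1.5166) = -2.15 / 4.7233 = -0.4552
  r[X_2,X_2] = 1 (diagonal).

R is symmetric with unit diagonal. Assembling:

R = [[1, -0.4552],
 [-0.4552, 1]]


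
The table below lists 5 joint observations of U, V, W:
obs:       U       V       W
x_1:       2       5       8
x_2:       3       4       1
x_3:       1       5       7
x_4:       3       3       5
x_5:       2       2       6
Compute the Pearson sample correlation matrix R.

Step 1 — column means:
  mean(U) = (2 + 3 + 1 + 3 + 2) / 5 = 11/5 = 2.2
  mean(V) = (5 + 4 + 5 + 3 + 2) / 5 = 19/5 = 3.8
  mean(W) = (8 + 1 + 7 + 5 + 6) / 5 = 27/5 = 5.4

Step 2 — sample variances and covariances s[i,j] = (1/(n-1)) · Σ_k (x_{k,i} - mean_i) · (x_{k,j} - mean_j), with n-1 = 4:
  s[U,U] = ((-0.2)·(-0.2) + (0.8)·(0.8) + (-1.2)·(-1.2) + (0.8)·(0.8) + (-0.2)·(-0.2)) / 4 = 2.8/4 = 0.7
  s[U,V] = ((-0.2)·(1.2) + (0.8)·(0.2) + (-1.2)·(1.2) + (0.8)·(-0.8) + (-0.2)·(-1.8)) / 4 = -1.8/4 = -0.45
  s[U,W] = ((-0.2)·(2.6) + (0.8)·(-4.4) + (-1.2)·(1.6) + (0.8)·(-0.4) + (-0.2)·(0.6)) / 4 = -6.4/4 = -1.6
  s[V,V] = ((1.2)·(1.2) + (0.2)·(0.2) + (1.2)·(1.2) + (-0.8)·(-0.8) + (-1.8)·(-1.8)) / 4 = 6.8/4 = 1.7
  s[V,W] = ((1.2)·(2.6) + (0.2)·(-4.4) + (1.2)·(1.6) + (-0.8)·(-0.4) + (-1.8)·(0.6)) / 4 = 3.4/4 = 0.85
  s[W,W] = ((2.6)·(2.6) + (-4.4)·(-4.4) + (1.6)·(1.6) + (-0.4)·(-0.4) + (0.6)·(0.6)) / 4 = 29.2/4 = 7.3
  Sample standard deviations s_i = √(s[i,i]):
  s(U) = √(0.7) = 0.8367
  s(V) = √(1.7) = 1.3038
  s(W) = √(7.3) = 2.7019

Step 3 — r_{ij} = s_{ij} / (s_i · s_j):
  r[U,U] = 1 (diagonal).
  r[U,V] = -0.45 / (0.8367 · 1.3038) = -0.45 / 1.0909 = -0.4125
  r[U,W] = -1.6 / (0.8367 · 2.7019) = -1.6 / 2.2605 = -0.7078
  r[V,V] = 1 (diagonal).
  r[V,W] = 0.85 / (1.3038 · 2.7019) = 0.85 / 3.5228 = 0.2413
  r[W,W] = 1 (diagonal).

R is symmetric with unit diagonal. Assembling:

R = [[1, -0.4125, -0.7078],
 [-0.4125, 1, 0.2413],
 [-0.7078, 0.2413, 1]]


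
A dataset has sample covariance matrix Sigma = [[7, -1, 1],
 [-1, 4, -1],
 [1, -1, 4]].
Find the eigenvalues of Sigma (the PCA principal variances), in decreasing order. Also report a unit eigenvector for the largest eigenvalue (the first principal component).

Step 1 — characteristic polynomial p(λ) = det(λI - Sigma) = λ³ - tr·λ² + c_1·λ - det, where tr = trace, c_1 = sum of the principal 2×2 minors, det = det(Sigma):
  tr = 7 + 4 + 4 = 15,
  c_1 = (7·4 - (-1)²) + (7·4 - (1)²) + (4·4 - (-1)²) = 27 + 27 + 15 = 69,
  det = 7·(4·4 - (-1)²) - (-1)·((-1)·4 - (-1)·(1)) + (1)·((-1)·(-1) - 4·(1)) = 7·(15) - (-1)·(-3) + (1)·(-3) = 99.
  So p(λ) = λ³ - 15λ² + 69λ - 99.
Step 2 — look for an integer root (rational root theorem: any rational root is an integer divisor of 99). Testing λ = 3:
  p(3) = 27 - 135 + 207 - 99 = 0  ✓
  Dividing out (λ - 3): p(λ) = (λ - 3)(λ² - 12λ + 33).
Step 3 — remaining eigenvalues from the quadratic λ² - 12λ + 33 = 0:
  Δ = 12² - 4·33 = 144 - 132 = 12,  λ = (12 ± √12)/2 = (12 ± 3.4641)/2 ≈ 7.7321 or 4.2679.
  Sorted: λ_1 = 7.7321,  λ_2 = 4.2679,  λ_3 = 3  (check: sum = 15 = tr ✓).

Step 4 — unit eigenvector for λ_1 ≈ 7.7321: v spans the null space of (Sigma - λ_1 I), whose rows are
  r_1 = (-0.7321, -1, 1),  r_2 = (-1, -3.7321, -1),  r_3 = (1, -1, -3.7321).
  v is orthogonal to every row, so take v ∝ r_1 × r_2 = ((-1)·(-1) - (1)·(-3.7321), (1)·(-1) - (-0.7321)·(-1), (-0.7321)·(-3.7321) - (-1)·(-1)) ≈ (4.7321, -1.7321, 1.7321).
  Let u = (4.7321, -1.7321, 1.7321).
  ||u|| = √((4.7321)² + (-1.7321)² + (1.7321)²) = √(28.3923) ≈ 5.3284,  v_1 = u/||u|| ≈ (0.8881, -0.3251, 0.3251) (||v_1|| = 1).

λ_1 = 7.7321,  λ_2 = 4.2679,  λ_3 = 3;  v_1 ≈ (0.8881, -0.3251, 0.3251)


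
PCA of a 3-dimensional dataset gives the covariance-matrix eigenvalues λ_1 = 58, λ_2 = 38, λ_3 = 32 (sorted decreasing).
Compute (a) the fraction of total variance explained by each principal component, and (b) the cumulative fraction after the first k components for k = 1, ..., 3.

Step 1 — total variance = trace(Sigma) = Σ λ_i = 58 + 38 + 32 = 128.

Step 2 — fraction explained by component i = λ_i / Σ λ:
  PC1: 58/128 = 0.4531
  PC2: 38/128 = 0.2969
  PC3: 32/128 = 0.25

Step 3 — cumulative fraction after k components = (λ_1 + ... + λ_k) / Σ λ:
  k = 1: 58/128 = 0.4531
  k = 2: (58 + 38)/128 = 96/128 = 0.75
  k = 3: (58 + 38 + 32)/128 = 128/128 = 1

Summary (fraction, with percent):

explained: PC1 0.4531 (45.31%), PC2 0.2969 (29.69%), PC3 0.25 (25%);  cumulative: 0.4531, 0.75, 1


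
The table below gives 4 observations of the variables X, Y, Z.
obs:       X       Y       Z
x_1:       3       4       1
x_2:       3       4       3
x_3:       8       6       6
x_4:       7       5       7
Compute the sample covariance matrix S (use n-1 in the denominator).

Step 1 — column means:
  mean(X) = (3 + 3 + 8 + 7) / 4 = 21/4 = 5.25
  mean(Y) = (4 + 4 + 6 + 5) / 4 = 19/4 = 4.75
  mean(Z) = (1 + 3 + 6 + 7) / 4 = 17/4 = 4.25

Step 2 — sample covariance S[i,j] = (1/(n-1)) · Σ_k (x_{k,i} - mean_i) · (x_{k,j} - mean_j), with n-1 = 3.
  S[X,X] = ((-2.25)·(-2.25) + (-2.25)·(-2.25) + (2.75)·(2.75) + (1.75)·(1.75)) / 3 = 20.75/3 = 6.9167
  S[X,Y] = ((-2.25)·(-0.75) + (-2.25)·(-0.75) + (2.75)·(1.25) + (1.75)·(0.25)) / 3 = 7.25/3 = 2.4167
  S[X,Z] = ((-2.25)·(-3.25) + (-2.25)·(-1.25) + (2.75)·(1.75) + (1.75)·(2.75)) / 3 = 19.75/3 = 6.5833
  S[Y,Y] = ((-0.75)·(-0.75) + (-0.75)·(-0.75) + (1.25)·(1.25) + (0.25)·(0.25)) / 3 = 2.75/3 = 0.9167
  S[Y,Z] = ((-0.75)·(-3.25) + (-0.75)·(-1.25) + (1.25)·(1.75) + (0.25)·(2.75)) / 3 = 6.25/3 = 2.0833
  S[Z,Z] = ((-3.25)·(-3.25) + (-1.25)·(-1.25) + (1.75)·(1.75) + (2.75)·(2.75)) / 3 = 22.75/3 = 7.5833

S is symmetric (S[j,i] = S[i,j]). Assembling:

S = [[6.9167, 2.4167, 6.5833],
 [2.4167, 0.9167, 2.0833],
 [6.5833, 2.0833, 7.5833]]


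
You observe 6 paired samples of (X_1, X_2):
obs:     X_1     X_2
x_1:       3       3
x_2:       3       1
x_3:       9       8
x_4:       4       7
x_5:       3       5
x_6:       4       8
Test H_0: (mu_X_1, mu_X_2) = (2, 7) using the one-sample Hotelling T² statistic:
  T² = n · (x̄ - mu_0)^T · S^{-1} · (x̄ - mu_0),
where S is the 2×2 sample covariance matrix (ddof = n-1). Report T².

Step 1 — sample mean vector:
  mean(X_1) = (3 + 3 + 9 + 4 + 3 + 4) / 6 = 26/6 = 4.3333
  mean(X_2) = (3 + 1 + 8 + 7 + 5 + 8) / 6 = 32/6 = 5.3333
  x̄ = (4.3333, 5.3333),  deviation x̄ - mu_0 = (4.3333, 5.3333) - (2, 7) = (2.3333, -1.6667).

Step 2 — sample covariance matrix, S[i,j] = (1/(n-1)) · Σ_k (x_{k,i} - mean_i) · (x_{k,j} - mean_j), divisor n-1 = 5:
  S[X_1,X_1] = ((-1.3333)·(-1.3333) + (-1.3333)·(-1.3333) + (4.6667)·(4.6667) + (-0.3333)·(-0.3333) + (-1.3333)·(-1.3333) + (-0.3333)·(-0.3333)) / 5 = 27.3333/5 = 5.4667
  S[X_1,X_2] = ((-1.3333)·(-2.3333) + (-1.3333)·(-4.3333) + (4.6667)·(2.6667) + (-0.3333)·(1.6667) + (-1.3333)·(-0.3333) + (-0.3333)·(2.6667)) / 5 = 20.3333/5 = 4.0667
  S[X_2,X_2] = ((-2.3333)·(-2.3333) + (-4.3333)·(-4.3333) + (2.6667)·(2.6667) + (1.6667)·(1.6667) + (-0.3333)·(-0.3333) + (2.6667)·(2.6667)) / 5 = 41.3333/5 = 8.2667
  S = [[5.4667, 4.0667],
 [4.0667, 8.2667]].

Step 3 — invert S. det(S) = 5.4667·8.2667 - (4.0667)² = 28.6533.
  S^{-1} = (1/det) · [[d, -b], [-b, a]] = [[0.2885, -0.1419],
 [-0.1419, 0.1908]].

Step 4 — quadratic form (x̄ - mu_0)^T · S^{-1} · (x̄ - mu_0):
  S^{-1} · (x̄ - mu_0) = (0.9097, -0.6491),
  (x̄ - mu_0)^T · [...] = (2.3333)·(0.9097) + (-1.6667)·(-0.6491) = 3.2046.

Step 5 — scale by n: T² = 6 · 3.2046 = 19.2275.

T² ≈ 19.2275


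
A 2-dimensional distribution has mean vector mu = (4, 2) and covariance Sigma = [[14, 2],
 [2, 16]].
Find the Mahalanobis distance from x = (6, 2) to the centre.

Step 1 — centre the observation: (x - mu) = (2, 0).

Step 2 — invert Sigma. det(Sigma) = 14·16 - (2)² = 220.
  Sigma^{-1} = (1/det) · [[d, -b], [-b, a]] = [[0.0727, -0.0091],
 [-0.0091, 0.0636]].

Step 3 — form the quadratic (x - mu)^T · Sigma^{-1} · (x - mu):
  Sigma^{-1} · (x - mu) = (0.1455, -0.0182).
  (x - mu)^T · [Sigma^{-1} · (x - mu)] = (2)·(0.1455) + (0)·(-0.0182) = 0.2909.

Step 4 — take square root: d = √(0.2909) ≈ 0.5394.

d(x, mu) = √(0.2909) ≈ 0.5394


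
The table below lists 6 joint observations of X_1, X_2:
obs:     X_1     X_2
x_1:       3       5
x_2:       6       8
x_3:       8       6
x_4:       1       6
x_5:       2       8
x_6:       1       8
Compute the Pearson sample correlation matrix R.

Step 1 — column means:
  mean(X_1) = (3 + 6 + 8 + 1 + 2 + 1) / 6 = 21/6 = 3.5
  mean(X_2) = (5 + 8 + 6 + 6 + 8 + 8) / 6 = 41/6 = 6.8333

Step 2 — sample variances and covariances s[i,j] = (1/(n-1)) · Σ_k (x_{k,i} - mean_i) · (x_{k,j} - mean_j), with n-1 = 5:
  s[X_1,X_1] = ((-0.5)·(-0.5) + (2.5)·(2.5) + (4.5)·(4.5) + (-2.5)·(-2.5) + (-1.5)·(-1.5) + (-2.5)·(-2.5)) / 5 = 41.5/5 = 8.3
  s[X_1,X_2] = ((-0.5)·(-1.8333) + (2.5)·(1.1667) + (4.5)·(-0.8333) + (-2.5)·(-0.8333) + (-1.5)·(1.1667) + (-2.5)·(1.1667)) / 5 = -2.5/5 = -0.5
  s[X_2,X_2] = ((-1.8333)·(-1.8333) + (1.1667)·(1.1667) + (-0.8333)·(-0.8333) + (-0.8333)·(-0.8333) + (1.1667)·(1.1667) + (1.1667)·(1.1667)) / 5 = 8.8333/5 = 1.7667
  Sample standard deviations s_i = √(s[i,i]):
  s(X_1) = √(8.3) = 2.881
  s(X_2) = √(1.7667) = 1.3292

Step 3 — r_{ij} = s_{ij} / (s_i · s_j):
  r[X_1,X_1] = 1 (diagonal).
  r[X_1,X_2] = -0.5 / (2.881 · 1.3292) = -0.5 / 3.8293 = -0.1306
  r[X_2,X_2] = 1 (diagonal).

R is symmetric with unit diagonal. Assembling:

R = [[1, -0.1306],
 [-0.1306, 1]]


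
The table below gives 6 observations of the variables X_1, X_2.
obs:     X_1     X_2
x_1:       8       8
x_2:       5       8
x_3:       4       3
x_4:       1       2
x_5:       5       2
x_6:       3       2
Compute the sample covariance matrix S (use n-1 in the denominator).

Step 1 — column means:
  mean(X_1) = (8 + 5 + 4 + 1 + 5 + 3) / 6 = 26/6 = 4.3333
  mean(X_2) = (8 + 8 + 3 + 2 + 2 + 2) / 6 = 25/6 = 4.1667

Step 2 — sample covariance S[i,j] = (1/(n-1)) · Σ_k (x_{k,i} - mean_i) · (x_{k,j} - mean_j), with n-1 = 5.
  S[X_1,X_1] = ((3.6667)·(3.6667) + (0.6667)·(0.6667) + (-0.3333)·(-0.3333) + (-3.3333)·(-3.3333) + (0.6667)·(0.6667) + (-1.3333)·(-1.3333)) / 5 = 27.3333/5 = 5.4667
  S[X_1,X_2] = ((3.6667)·(3.8333) + (0.6667)·(3.8333) + (-0.3333)·(-1.1667) + (-3.3333)·(-2.1667) + (0.6667)·(-2.1667) + (-1.3333)·(-2.1667)) / 5 = 25.6667/5 = 5.1333
  S[X_2,X_2] = ((3.8333)·(3.8333) + (3.8333)·(3.8333) + (-1.1667)·(-1.1667) + (-2.1667)·(-2.1667) + (-2.1667)·(-2.1667) + (-2.1667)·(-2.1667)) / 5 = 44.8333/5 = 8.9667

S is symmetric (S[j,i] = S[i,j]). Assembling:

S = [[5.4667, 5.1333],
 [5.1333, 8.9667]]


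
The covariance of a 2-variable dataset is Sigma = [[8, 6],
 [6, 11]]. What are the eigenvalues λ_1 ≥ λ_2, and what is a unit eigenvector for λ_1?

Step 1 — characteristic polynomial of 2×2 Sigma:
  det(Sigma - λI) = λ² - trace · λ + det = 0.
  trace = 8 + 11 = 19, det = 8·11 - (6)² = 52.
Step 2 — discriminant:
  Δ = trace² - 4·det = 361 - 208 = 153.
Step 3 — eigenvalues:
  λ = (trace ± √Δ)/2 = (19 ± 12.3693)/2,
  λ_1 = 15.6847,  λ_2 = 3.3153.

Step 4 — unit eigenvector for λ_1: solve (Sigma - λ_1 I)v = 0. First row:
  (8 - 15.6847)·v_x + (6)·v_y = 0, i.e. (-7.6847)·v_x + (6)·v_y = 0,
  so v ∝ (b, λ_1 - a) = (6, 7.6847) = u.
  ||u|| = √((6)² + (7.6847)²) = √(95.054) ≈ 9.7496,
  v_1 = u/||u|| ≈ (0.6154, 0.7882) (||v_1|| = 1).

λ_1 = 15.6847,  λ_2 = 3.3153;  v_1 ≈ (0.6154, 0.7882)


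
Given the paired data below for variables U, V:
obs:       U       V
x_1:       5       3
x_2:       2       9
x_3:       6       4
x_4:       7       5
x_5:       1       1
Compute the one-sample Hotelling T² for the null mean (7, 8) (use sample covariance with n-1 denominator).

Step 1 — sample mean vector:
  mean(U) = (5 + 2 + 6 + 7 + 1) / 5 = 21/5 = 4.2
  mean(V) = (3 + 9 + 4 + 5 + 1) / 5 = 22/5 = 4.4
  x̄ = (4.2, 4.4),  deviation x̄ - mu_0 = (4.2, 4.4) - (7, 8) = (-2.8, -3.6).

Step 2 — sample covariance matrix, S[i,j] = (1/(n-1)) · Σ_k (x_{k,i} - mean_i) · (x_{k,j} - mean_j), divisor n-1 = 4:
  S[U,U] = ((0.8)·(0.8) + (-2.2)·(-2.2) + (1.8)·(1.8) + (2.8)·(2.8) + (-3.2)·(-3.2)) / 4 = 26.8/4 = 6.7
  S[U,V] = ((0.8)·(-1.4) + (-2.2)·(4.6) + (1.8)·(-0.4) + (2.8)·(0.6) + (-3.2)·(-3.4)) / 4 = 0.6/4 = 0.15
  S[V,V] = ((-1.4)·(-1.4) + (4.6)·(4.6) + (-0.4)·(-0.4) + (0.6)·(0.6) + (-3.4)·(-3.4)) / 4 = 35.2/4 = 8.8
  S = [[6.7, 0.15],
 [0.15, 8.8]].

Step 3 — invert S. det(S) = 6.7·8.8 - (0.15)² = 58.9375.
  S^{-1} = (1/det) · [[d, -b], [-b, a]] = [[0.1493, -0.0025],
 [-0.0025, 0.1137]].

Step 4 — quadratic form (x̄ - mu_0)^T · S^{-1} · (x̄ - mu_0):
  S^{-1} · (x̄ - mu_0) = (-0.4089, -0.4021),
  (x̄ - mu_0)^T · [...] = (-2.8)·(-0.4089) + (-3.6)·(-0.4021) = 2.5926.

Step 5 — scale by n: T² = 5 · 2.5926 = 12.9629.

T² ≈ 12.9629


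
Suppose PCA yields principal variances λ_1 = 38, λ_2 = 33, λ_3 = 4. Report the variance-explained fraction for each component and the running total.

Step 1 — total variance = trace(Sigma) = Σ λ_i = 38 + 33 + 4 = 75.

Step 2 — fraction explained by component i = λ_i / Σ λ:
  PC1: 38/75 = 0.5067
  PC2: 33/75 = 0.44
  PC3: 4/75 = 0.0533

Step 3 — cumulative fraction after k components = (λ_1 + ... + λ_k) / Σ λ:
  k = 1: 38/75 = 0.5067
  k = 2: (38 + 33)/75 = 71/75 = 0.9467
  k = 3: (38 + 33 + 4)/75 = 75/75 = 1

Summary (fraction, with percent):

explained: PC1 0.5067 (50.67%), PC2 0.44 (44%), PC3 0.0533 (5.33%);  cumulative: 0.5067, 0.9467, 1


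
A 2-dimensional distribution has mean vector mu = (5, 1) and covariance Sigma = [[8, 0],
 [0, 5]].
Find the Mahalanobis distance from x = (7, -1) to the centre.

Step 1 — centre the observation: (x - mu) = (2, -2).

Step 2 — invert Sigma. det(Sigma) = 8·5 - (0)² = 40.
  Sigma^{-1} = (1/det) · [[d, -b], [-b, a]] = [[0.125, 0],
 [0, 0.2]].

Step 3 — form the quadratic (x - mu)^T · Sigma^{-1} · (x - mu):
  Sigma^{-1} · (x - mu) = (0.25, -0.4).
  (x - mu)^T · [Sigma^{-1} · (x - mu)] = (2)·(0.25) + (-2)·(-0.4) = 1.3.

Step 4 — take square root: d = √(1.3) ≈ 1.1402.

d(x, mu) = √(1.3) ≈ 1.1402


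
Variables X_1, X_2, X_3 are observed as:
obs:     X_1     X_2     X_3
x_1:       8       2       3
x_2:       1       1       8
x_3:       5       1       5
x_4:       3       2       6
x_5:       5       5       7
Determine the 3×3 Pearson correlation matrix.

Step 1 — column means:
  mean(X_1) = (8 + 1 + 5 + 3 + 5) / 5 = 22/5 = 4.4
  mean(X_2) = (2 + 1 + 1 + 2 + 5) / 5 = 11/5 = 2.2
  mean(X_3) = (3 + 8 + 5 + 6 + 7) / 5 = 29/5 = 5.8

Step 2 — sample variances and covariances s[i,j] = (1/(n-1)) · Σ_k (x_{k,i} - mean_i) · (x_{k,j} - mean_j), with n-1 = 4:
  s[X_1,X_1] = ((3.6)·(3.6) + (-3.4)·(-3.4) + (0.6)·(0.6) + (-1.4)·(-1.4) + (0.6)·(0.6)) / 4 = 27.2/4 = 6.8
  s[X_1,X_2] = ((3.6)·(-0.2) + (-3.4)·(-1.2) + (0.6)·(-1.2) + (-1.4)·(-0.2) + (0.6)·(2.8)) / 4 = 4.6/4 = 1.15
  s[X_1,X_3] = ((3.6)·(-2.8) + (-3.4)·(2.2) + (0.6)·(-0.8) + (-1.4)·(0.2) + (0.6)·(1.2)) / 4 = -17.6/4 = -4.4
  s[X_2,X_2] = ((-0.2)·(-0.2) + (-1.2)·(-1.2) + (-1.2)·(-1.2) + (-0.2)·(-0.2) + (2.8)·(2.8)) / 4 = 10.8/4 = 2.7
  s[X_2,X_3] = ((-0.2)·(-2.8) + (-1.2)·(2.2) + (-1.2)·(-0.8) + (-0.2)·(0.2) + (2.8)·(1.2)) / 4 = 2.2/4 = 0.55
  s[X_3,X_3] = ((-2.8)·(-2.8) + (2.2)·(2.2) + (-0.8)·(-0.8) + (0.2)·(0.2) + (1.2)·(1.2)) / 4 = 14.8/4 = 3.7
  Sample standard deviations s_i = √(s[i,i]):
  s(X_1) = √(6.8) = 2.6077
  s(X_2) = √(2.7) = 1.6432
  s(X_3) = √(3.7) = 1.9235

Step 3 — r_{ij} = s_{ij} / (s_i · s_j):
  r[X_1,X_1] = 1 (diagonal).
  r[X_1,X_2] = 1.15 / (2.6077 · 1.6432) = 1.15 / 4.2849 = 0.2684
  r[X_1,X_3] = -4.4 / (2.6077 · 1.9235) = -4.4 / 5.016 = -0.8772
  r[X_2,X_2] = 1 (diagonal).
  r[X_2,X_3] = 0.55 / (1.6432 · 1.9235) = 0.55 / 3.1607 = 0.174
  r[X_3,X_3] = 1 (diagonal).

R is symmetric with unit diagonal. Assembling:

R = [[1, 0.2684, -0.8772],
 [0.2684, 1, 0.174],
 [-0.8772, 0.174, 1]]


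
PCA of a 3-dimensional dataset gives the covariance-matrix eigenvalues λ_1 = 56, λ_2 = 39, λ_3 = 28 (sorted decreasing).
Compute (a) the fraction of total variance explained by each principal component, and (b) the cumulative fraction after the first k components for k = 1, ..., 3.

Step 1 — total variance = trace(Sigma) = Σ λ_i = 56 + 39 + 28 = 123.

Step 2 — fraction explained by component i = λ_i / Σ λ:
  PC1: 56/123 = 0.4553
  PC2: 39/123 = 0.3171
  PC3: 28/123 = 0.2276

Step 3 — cumulative fraction after k components = (λ_1 + ... + λ_k) / Σ λ:
  k = 1: 56/123 = 0.4553
  k = 2: (56 + 39)/123 = 95/123 = 0.7724
  k = 3: (56 + 39 + 28)/123 = 123/123 = 1

Summary (fraction, with percent):

explained: PC1 0.4553 (45.53%), PC2 0.3171 (31.71%), PC3 0.2276 (22.76%);  cumulative: 0.4553, 0.7724, 1


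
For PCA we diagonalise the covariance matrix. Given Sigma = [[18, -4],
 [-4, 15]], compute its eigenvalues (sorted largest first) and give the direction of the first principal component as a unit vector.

Step 1 — characteristic polynomial of 2×2 Sigma:
  det(Sigma - λI) = λ² - trace · λ + det = 0.
  trace = 18 + 15 = 33, det = 18·15 - (-4)² = 254.
Step 2 — discriminant:
  Δ = trace² - 4·det = 1089 - 1016 = 73.
Step 3 — eigenvalues:
  λ = (trace ± √Δ)/2 = (33 ± 8.544)/2,
  λ_1 = 20.772,  λ_2 = 12.228.

Step 4 — unit eigenvector for λ_1: solve (Sigma - λ_1 I)v = 0. First row:
  (18 - 20.772)·v_x + (-4)·v_y = 0, i.e. (-2.772)·v_x + (-4)·v_y = 0,
  so v ∝ (b, λ_1 - a) = (-4, 2.772); multiply by -1 so the first entry is positive: u = (4, -2.772).
  ||u|| = √((4)² + (-2.772)²) = √(23.684) ≈ 4.8666,
  v_1 = u/||u|| ≈ (0.8219, -0.5696) (||v_1|| = 1).

λ_1 = 20.772,  λ_2 = 12.228;  v_1 ≈ (0.8219, -0.5696)


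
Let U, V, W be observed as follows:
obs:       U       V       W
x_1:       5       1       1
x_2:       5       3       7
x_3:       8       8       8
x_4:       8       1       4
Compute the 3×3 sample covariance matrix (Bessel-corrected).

Step 1 — column means:
  mean(U) = (5 + 5 + 8 + 8) / 4 = 26/4 = 6.5
  mean(V) = (1 + 3 + 8 + 1) / 4 = 13/4 = 3.25
  mean(W) = (1 + 7 + 8 + 4) / 4 = 20/4 = 5

Step 2 — sample covariance S[i,j] = (1/(n-1)) · Σ_k (x_{k,i} - mean_i) · (x_{k,j} - mean_j), with n-1 = 3.
  S[U,U] = ((-1.5)·(-1.5) + (-1.5)·(-1.5) + (1.5)·(1.5) + (1.5)·(1.5)) / 3 = 9/3 = 3
  S[U,V] = ((-1.5)·(-2.25) + (-1.5)·(-0.25) + (1.5)·(4.75) + (1.5)·(-2.25)) / 3 = 7.5/3 = 2.5
  S[U,W] = ((-1.5)·(-4) + (-1.5)·(2) + (1.5)·(3) + (1.5)·(-1)) / 3 = 6/3 = 2
  S[V,V] = ((-2.25)·(-2.25) + (-0.25)·(-0.25) + (4.75)·(4.75) + (-2.25)·(-2.25)) / 3 = 32.75/3 = 10.9167
  S[V,W] = ((-2.25)·(-4) + (-0.25)·(2) + (4.75)·(3) + (-2.25)·(-1)) / 3 = 25/3 = 8.3333
  S[W,W] = ((-4)·(-4) + (2)·(2) + (3)·(3) + (-1)·(-1)) / 3 = 30/3 = 10

S is symmetric (S[j,i] = S[i,j]). Assembling:

S = [[3, 2.5, 2],
 [2.5, 10.9167, 8.3333],
 [2, 8.3333, 10]]


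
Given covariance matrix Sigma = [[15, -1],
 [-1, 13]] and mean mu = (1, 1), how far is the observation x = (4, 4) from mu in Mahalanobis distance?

Step 1 — centre the observation: (x - mu) = (3, 3).

Step 2 — invert Sigma. det(Sigma) = 15·13 - (-1)² = 194.
  Sigma^{-1} = (1/det) · [[d, -b], [-b, a]] = [[0.067, 0.0052],
 [0.0052, 0.0773]].

Step 3 — form the quadratic (x - mu)^T · Sigma^{-1} · (x - mu):
  Sigma^{-1} · (x - mu) = (0.2165, 0.2474).
  (x - mu)^T · [Sigma^{-1} · (x - mu)] = (3)·(0.2165) + (3)·(0.2474) = 1.3918.

Step 4 — take square root: d = √(1.3918) ≈ 1.1797.

d(x, mu) = √(1.3918) ≈ 1.1797


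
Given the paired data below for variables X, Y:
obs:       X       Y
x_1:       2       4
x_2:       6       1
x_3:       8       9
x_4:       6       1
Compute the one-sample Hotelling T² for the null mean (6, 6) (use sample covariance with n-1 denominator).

Step 1 — sample mean vector:
  mean(X) = (2 + 6 + 8 + 6) / 4 = 22/4 = 5.5
  mean(Y) = (4 + 1 + 9 + 1) / 4 = 15/4 = 3.75
  x̄ = (5.5, 3.75),  deviation x̄ - mu_0 = (5.5, 3.75) - (6, 6) = (-0.5, -2.25).

Step 2 — sample covariance matrix, S[i,j] = (1/(n-1)) · Σ_k (x_{k,i} - mean_i) · (x_{k,j} - mean_j), divisor n-1 = 3:
  S[X,X] = ((-3.5)·(-3.5) + (0.5)·(0.5) + (2.5)·(2.5) + (0.5)·(0.5)) / 3 = 19/3 = 6.3333
  S[X,Y] = ((-3.5)·(0.25) + (0.5)·(-2.75) + (2.5)·(5.25) + (0.5)·(-2.75)) / 3 = 9.5/3 = 3.1667
  S[Y,Y] = ((0.25)·(0.25) + (-2.75)·(-2.75) + (5.25)·(5.25) + (-2.75)·(-2.75)) / 3 = 42.75/3 = 14.25
  S = [[6.3333, 3.1667],
 [3.1667, 14.25]].

Step 3 — invert S. det(S) = 6.3333·14.25 - (3.1667)² = 80.2222.
  S^{-1} = (1/det) · [[d, -b], [-b, a]] = [[0.1776, -0.0395],
 [-0.0395, 0.0789]].

Step 4 — quadratic form (x̄ - mu_0)^T · S^{-1} · (x̄ - mu_0):
  S^{-1} · (x̄ - mu_0) = (0, -0.1579),
  (x̄ - mu_0)^T · [...] = (-0.5)·(0) + (-2.25)·(-0.1579) = 0.3553.

Step 5 — scale by n: T² = 4 · 0.3553 = 1.4211.

T² ≈ 1.4211


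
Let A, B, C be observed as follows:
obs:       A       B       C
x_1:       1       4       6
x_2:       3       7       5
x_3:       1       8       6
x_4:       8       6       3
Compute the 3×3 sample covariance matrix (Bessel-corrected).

Step 1 — column means:
  mean(A) = (1 + 3 + 1 + 8) / 4 = 13/4 = 3.25
  mean(B) = (4 + 7 + 8 + 6) / 4 = 25/4 = 6.25
  mean(C) = (6 + 5 + 6 + 3) / 4 = 20/4 = 5

Step 2 — sample covariance S[i,j] = (1/(n-1)) · Σ_k (x_{k,i} - mean_i) · (x_{k,j} - mean_j), with n-1 = 3.
  S[A,A] = ((-2.25)·(-2.25) + (-0.25)·(-0.25) + (-2.25)·(-2.25) + (4.75)·(4.75)) / 3 = 32.75/3 = 10.9167
  S[A,B] = ((-2.25)·(-2.25) + (-0.25)·(0.75) + (-2.25)·(1.75) + (4.75)·(-0.25)) / 3 = -0.25/3 = -0.0833
  S[A,C] = ((-2.25)·(1) + (-0.25)·(0) + (-2.25)·(1) + (4.75)·(-2)) / 3 = -14/3 = -4.6667
  S[B,B] = ((-2.25)·(-2.25) + (0.75)·(0.75) + (1.75)·(1.75) + (-0.25)·(-0.25)) / 3 = 8.75/3 = 2.9167
  S[B,C] = ((-2.25)·(1) + (0.75)·(0) + (1.75)·(1) + (-0.25)·(-2)) / 3 = 0/3 = 0
  S[C,C] = ((1)·(1) + (0)·(0) + (1)·(1) + (-2)·(-2)) / 3 = 6/3 = 2

S is symmetric (S[j,i] = S[i,j]). Assembling:

S = [[10.9167, -0.0833, -4.6667],
 [-0.0833, 2.9167, 0],
 [-4.6667, 0, 2]]
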